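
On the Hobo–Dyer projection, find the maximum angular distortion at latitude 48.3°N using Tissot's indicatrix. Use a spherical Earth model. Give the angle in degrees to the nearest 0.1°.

20.1°

The Hobo–Dyer projection is cylindrical equal-area with φ₀ = 37.5°. Cylindrical equal-area (φ₀ = 37.5°): h = cos φ / cos 37.5° along meridians, k = cos 37.5° / cos φ along parallels; h·k = 1.
At 48.3°: h = 0.8385, k = 1.193; principal scales a = 1.193, b = 0.8385.
sin(ω/2) = (a − b)/(a + b) = 0.3541/2.031 = 0.1743, so ω = 2 arcsin(0.1743) ≈ 20.1°.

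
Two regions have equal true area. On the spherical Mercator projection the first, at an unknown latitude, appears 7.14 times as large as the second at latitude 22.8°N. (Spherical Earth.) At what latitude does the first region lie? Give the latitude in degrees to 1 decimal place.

Mercator areal scale is sec²φ, so apparent-area ratio = sec²φ₁ / sec²φ₂ = cos²φ₂ / cos²φ₁.
cos²φ₂ / cos²φ₁ = 7.14  ⇒  cos φ₁ = cos 22.8° / √7.14 = 0.9219/2.672 = 0.3450.
φ₁ = arccos(0.3450) ≈ 69.8°.

69.8°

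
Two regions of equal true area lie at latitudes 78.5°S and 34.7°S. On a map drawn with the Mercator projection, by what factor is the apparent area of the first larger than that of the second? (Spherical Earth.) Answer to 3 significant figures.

On Mercator, area is exaggerated by sec²φ = 1/cos²φ.
At 78.5°: sec²(78.5°) = 1/0.1994² = 25.16.
At 34.7°: sec²(34.7°) = 1/0.8221² = 1.479.
Ratio = 25.16/1.479 = cos²(34.7°)/cos²(78.5°) ≈ 17.0.

17.0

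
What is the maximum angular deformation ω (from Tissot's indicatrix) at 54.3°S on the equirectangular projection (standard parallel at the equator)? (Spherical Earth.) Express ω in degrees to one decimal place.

For the equirectangular projection with φ₀ = 0 (plate carrée), h = 1 along meridians and k = sec φ along parallels.
At 54.3°: h = 1.000, k = 1.714; principal scales a = 1.714, b = 1.000.
sin(ω/2) = (a − b)/(a + b) = 0.7137/2.714 = 0.2630, so ω = 2 arcsin(0.2630) ≈ 30.5°.

30.5°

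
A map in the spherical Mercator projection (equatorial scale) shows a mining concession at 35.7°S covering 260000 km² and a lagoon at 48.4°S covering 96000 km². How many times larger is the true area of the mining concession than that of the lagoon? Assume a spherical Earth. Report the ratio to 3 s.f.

Mercator's areal exaggeration is sec²φ; hence true area = (apparent area) · cos²φ.
True area of mining concession: 260000 × cos²(35.7°) = 260000 × 0.6595 = 171500 km².
True area of lagoon: 96000 × cos²(48.4°) = 96000 × 0.4408 = 42320 km².
Ratio = 171500 / 42320 ≈ 4.05.

4.05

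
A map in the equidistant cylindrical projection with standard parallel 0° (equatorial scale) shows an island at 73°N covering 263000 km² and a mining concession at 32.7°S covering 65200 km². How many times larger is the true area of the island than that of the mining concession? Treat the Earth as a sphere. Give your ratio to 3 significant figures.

1.40

On the plate carrée, areal scale = h·k = 1 × sec φ, so true area = apparent × cos φ.
True area of island: 263000 × cos(73°) = 263000 × 0.2924 = 76890 km².
True area of mining concession: 65200 × cos(32.7°) = 65200 × 0.8415 = 54870 km².
Ratio = 76890 / 54870 ≈ 1.40.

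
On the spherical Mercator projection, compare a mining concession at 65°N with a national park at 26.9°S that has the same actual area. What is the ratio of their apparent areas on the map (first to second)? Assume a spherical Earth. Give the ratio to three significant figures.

4.45

Mercator is conformal with k = sec φ, so areal scale = k² = sec²φ.
At 65°: sec²(65°) = 1/0.4226² = 5.599.
At 26.9°: sec²(26.9°) = 1/0.8918² = 1.257.
Ratio = 5.599/1.257 = cos²(26.9°)/cos²(65°) ≈ 4.45.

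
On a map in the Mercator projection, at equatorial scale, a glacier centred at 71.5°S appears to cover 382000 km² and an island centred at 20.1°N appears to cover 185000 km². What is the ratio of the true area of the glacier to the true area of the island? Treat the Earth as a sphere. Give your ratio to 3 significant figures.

On Mercator the areal scale is sec²φ, so true area = apparent × cos²φ.
True area of glacier: 382000 × cos²(71.5°) = 382000 × 0.1007 = 38460 km².
True area of island: 185000 × cos²(20.1°) = 185000 × 0.8819 = 163200 km².
Ratio = 38460 / 163200 ≈ 0.236.

0.236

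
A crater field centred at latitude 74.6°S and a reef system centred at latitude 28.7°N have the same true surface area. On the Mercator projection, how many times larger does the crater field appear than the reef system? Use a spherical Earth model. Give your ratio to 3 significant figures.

Mercator areal scale is sec²φ.
At 74.6°: sec²(74.6°) = 1/0.2656² = 14.18.
At 28.7°: sec²(28.7°) = 1/0.8771² = 1.300.
Ratio = 14.18/1.300 = cos²(28.7°)/cos²(74.6°) ≈ 10.9.

10.9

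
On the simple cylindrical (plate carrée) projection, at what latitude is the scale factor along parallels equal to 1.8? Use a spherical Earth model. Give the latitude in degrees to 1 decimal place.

56.3°

Plate carrée: h = 1, k = sec φ along parallels.
sec φ = 1.8  ⇒  cos φ = 0.5556  ⇒  φ ≈ 56.3°.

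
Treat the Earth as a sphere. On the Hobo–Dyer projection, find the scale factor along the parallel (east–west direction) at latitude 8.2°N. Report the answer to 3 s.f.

The Hobo–Dyer projection is cylindrical equal-area with φ₀ = 37.5°. For cylindrical equal-area with standard parallel φ₀, h = cos φ / cos φ₀ and k = cos φ₀ / cos φ, so h·k = 1.
k = cos 37.5° / cos 8.2° = 0.7934/0.9898 = 0.8015.

0.802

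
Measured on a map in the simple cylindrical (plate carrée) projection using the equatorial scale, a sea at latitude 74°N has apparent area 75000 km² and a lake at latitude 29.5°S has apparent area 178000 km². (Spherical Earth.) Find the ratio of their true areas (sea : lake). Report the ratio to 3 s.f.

Plate carrée has h = 1 and k = sec φ, giving areal scale sec φ; true area = (apparent area) · cos φ.
True area of sea: 75000 × cos(74°) = 75000 × 0.2756 = 20670 km².
True area of lake: 178000 × cos(29.5°) = 178000 × 0.8704 = 154900 km².
Ratio = 20670 / 154900 ≈ 0.133.

0.133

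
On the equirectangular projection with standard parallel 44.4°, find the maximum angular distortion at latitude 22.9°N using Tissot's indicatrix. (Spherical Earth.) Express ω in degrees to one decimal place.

With standard parallel φ₀ = 44.4°, the equirectangular projection gives x = Rλ cos φ₀, y = Rφ, so h = 1 and k = cos 44.4° / cos φ.
At 22.9°: h = 1.000, k = 0.7756; principal scales a = 1.000, b = 0.7756.
sin(ω/2) = (a − b)/(a + b) = 0.2244/1.776 = 0.1264, so ω = 2 arcsin(0.1264) ≈ 14.5°.

14.5°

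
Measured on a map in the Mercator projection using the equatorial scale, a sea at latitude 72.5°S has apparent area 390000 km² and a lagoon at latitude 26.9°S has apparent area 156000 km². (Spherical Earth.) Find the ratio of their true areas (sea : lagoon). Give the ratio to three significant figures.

Mercator's areal exaggeration is sec²φ; hence true area = (apparent area) · cos²φ.
True area of sea: 390000 × cos²(72.5°) = 390000 × 0.09042 = 35270 km².
True area of lagoon: 156000 × cos²(26.9°) = 156000 × 0.7953 = 124100 km².
Ratio = 35270 / 124100 ≈ 0.284.

0.284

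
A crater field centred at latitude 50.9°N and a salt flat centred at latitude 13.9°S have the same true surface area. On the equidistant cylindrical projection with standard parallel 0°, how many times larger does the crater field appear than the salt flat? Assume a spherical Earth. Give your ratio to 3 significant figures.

1.54

For the equirectangular projection with φ₀ = 0 (plate carrée), h = 1 along meridians and k = sec φ along parallels.
Areal scale at 50.9°: h·k = 1.000 × 1.586 = 1.586.
Areal scale at 13.9°: h·k = 1.000 × 1.030 = 1.030.
Ratio = 1.586/1.030 ≈ 1.54.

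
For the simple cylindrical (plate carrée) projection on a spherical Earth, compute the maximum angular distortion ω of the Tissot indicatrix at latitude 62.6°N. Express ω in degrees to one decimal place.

43.4°

Plate carrée maps x = Rλ, y = Rφ. The meridian scale is h = 1 and the parallel scale is k = 1/cos φ = sec φ.
At 62.6°: h = 1.000, k = 2.173; principal scales a = 2.173, b = 1.000.
sin(ω/2) = (a − b)/(a + b) = 1.173/3.173 = 0.3697, so ω = 2 arcsin(0.3697) ≈ 43.4°.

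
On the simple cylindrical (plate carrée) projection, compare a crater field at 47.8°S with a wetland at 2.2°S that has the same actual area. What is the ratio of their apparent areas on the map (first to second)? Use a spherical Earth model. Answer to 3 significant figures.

Plate carrée maps x = Rλ, y = Rφ. The meridian scale is h = 1 and the parallel scale is k = 1/cos φ = sec φ.
Areal scale at 47.8°: h·k = 1.000 × 1.489 = 1.489.
Areal scale at 2.2°: h·k = 1.000 × 1.001 = 1.001.
Ratio = 1.489/1.001 ≈ 1.49.

1.49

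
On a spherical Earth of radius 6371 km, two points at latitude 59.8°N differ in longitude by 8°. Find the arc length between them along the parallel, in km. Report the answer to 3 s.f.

447 km

Arc length along a parallel = R cos φ · Δλ (with Δλ in radians).
= 6371 × cos 59.8° × (8° × π/180) = 6371 × 0.5030 × 0.1396 ≈ 447 km.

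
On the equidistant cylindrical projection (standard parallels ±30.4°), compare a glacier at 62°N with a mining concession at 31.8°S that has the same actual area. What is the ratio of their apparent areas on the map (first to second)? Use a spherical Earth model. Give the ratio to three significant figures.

In the equirectangular projection with standard parallel φ₀ = 30.4° (x = Rλ cos φ₀, y = Rφ), meridians are true-scale (h = 1) and the parallel scale is k = cos φ₀ / cos φ.
Areal scale at 62°: h·k = 1.000 × 1.837 = 1.837.
Areal scale at 31.8°: h·k = 1.000 × 1.015 = 1.015.
Ratio = 1.837/1.015 ≈ 1.81.

1.81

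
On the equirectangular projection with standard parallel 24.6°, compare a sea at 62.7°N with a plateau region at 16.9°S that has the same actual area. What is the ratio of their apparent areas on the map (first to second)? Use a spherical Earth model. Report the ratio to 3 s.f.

2.09

With standard parallel φ₀ = 24.6°, the equirectangular projection gives x = Rλ cos φ₀, y = Rφ, so h = 1 and k = cos 24.6° / cos φ.
Areal scale at 62.7°: h·k = 1.000 × 1.982 = 1.982.
Areal scale at 16.9°: h·k = 1.000 × 0.9503 = 0.9503.
Ratio = 1.982/0.9503 ≈ 2.09.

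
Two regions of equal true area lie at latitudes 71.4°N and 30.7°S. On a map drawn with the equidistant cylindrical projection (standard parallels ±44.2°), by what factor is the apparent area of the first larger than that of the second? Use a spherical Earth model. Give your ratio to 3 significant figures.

2.70

In the equirectangular projection with standard parallel φ₀ = 44.2° (x = Rλ cos φ₀, y = Rφ), meridians are true-scale (h = 1) and the parallel scale is k = cos φ₀ / cos φ.
Areal scale at 71.4°: h·k = 1.000 × 2.248 = 2.248.
Areal scale at 30.7°: h·k = 1.000 × 0.8338 = 0.8338.
Ratio = 2.248/0.8338 ≈ 2.70.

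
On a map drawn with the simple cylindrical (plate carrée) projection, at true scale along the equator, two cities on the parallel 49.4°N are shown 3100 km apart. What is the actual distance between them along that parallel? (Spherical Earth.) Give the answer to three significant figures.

2020 km

Plate carrée maps x = Rλ, y = Rφ. The meridian scale is h = 1 and the parallel scale is k = 1/cos φ = sec φ.
Along the parallel at 49.4°, map distances are exaggerated by k = sec 49.4° = 1.537.
True distance = 3100 / 1.537 = 3100 × cos 49.4° ≈ 2020 km.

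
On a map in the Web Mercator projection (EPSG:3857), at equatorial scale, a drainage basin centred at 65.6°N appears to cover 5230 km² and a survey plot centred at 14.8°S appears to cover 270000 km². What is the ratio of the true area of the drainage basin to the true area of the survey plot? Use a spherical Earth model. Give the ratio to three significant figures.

Since Mercator area scale is 1/cos²φ, the true area equals the apparent area multiplied by cos²φ.
True area of drainage basin: 5230 × cos²(65.6°) = 5230 × 0.1707 = 892.5 km².
True area of survey plot: 270000 × cos²(14.8°) = 270000 × 0.9347 = 252400 km².
Ratio = 892.5 / 252400 ≈ 0.00354.

0.00354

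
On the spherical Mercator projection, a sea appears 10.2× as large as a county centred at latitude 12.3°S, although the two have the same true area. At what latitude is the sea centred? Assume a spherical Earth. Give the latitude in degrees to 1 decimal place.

For equal true areas on Mercator, apparent areas scale as sec²φ, so the ratio is cos²φ₂ / cos²φ₁.
cos²φ₂ / cos²φ₁ = 10.2  ⇒  cos φ₁ = cos 12.3° / √10.2 = 0.9770/3.194 = 0.3059.
φ₁ = arccos(0.3059) ≈ 72.2°.

72.2°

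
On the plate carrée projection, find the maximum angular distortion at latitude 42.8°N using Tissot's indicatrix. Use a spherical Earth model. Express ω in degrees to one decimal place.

17.7°

Plate carrée maps x = Rλ, y = Rφ. The meridian scale is h = 1 and the parallel scale is k = 1/cos φ = sec φ.
At 42.8°: h = 1.000, k = 1.363; principal scales a = 1.363, b = 1.000.
sin(ω/2) = (a − b)/(a + b) = 0.3629/2.363 = 0.1536, so ω = 2 arcsin(0.1536) ≈ 17.7°.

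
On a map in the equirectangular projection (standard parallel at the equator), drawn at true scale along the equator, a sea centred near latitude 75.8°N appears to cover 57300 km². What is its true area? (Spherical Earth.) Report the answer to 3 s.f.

14100 km²

For the equirectangular projection with φ₀ = 0 (plate carrée), h = 1 along meridians and k = sec φ along parallels.
Areal scale = h·k = 1 × sec φ; at 75.8°, h = 1.000, k = 4.077, so h·k = 4.077.
True area = apparent / (areal scale) = 57300 / 4.077 ≈ 14100 km².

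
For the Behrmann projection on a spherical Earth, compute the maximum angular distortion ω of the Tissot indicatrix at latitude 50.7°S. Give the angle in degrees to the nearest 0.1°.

Behrmann is a cylindrical equal-area projection with standard parallels at ±30°. For cylindrical equal-area with standard parallel φ₀, h = cos φ / cos φ₀ and k = cos φ₀ / cos φ, so h·k = 1.
At 50.7°: h = 0.7314, k = 1.367; principal scales a = 1.367, b = 0.7314.
sin(ω/2) = (a − b)/(a + b) = 0.6359/2.099 = 0.3030, so ω = 2 arcsin(0.3030) ≈ 35.3°.

35.3°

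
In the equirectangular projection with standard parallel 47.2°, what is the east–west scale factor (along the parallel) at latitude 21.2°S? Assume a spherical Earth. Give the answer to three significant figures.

The equidistant cylindrical projection with φ₀ = 47.2° has h = 1 (meridians true) and k = cos φ₀ / cos φ along parallels.
k = cos 47.2° / cos 21.2° = 0.6794/0.9323 = 0.7288.

0.729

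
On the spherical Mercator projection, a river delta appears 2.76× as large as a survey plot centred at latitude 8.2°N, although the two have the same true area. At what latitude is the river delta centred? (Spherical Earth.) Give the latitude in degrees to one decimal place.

Mercator areal scale is sec²φ, so apparent-area ratio = sec²φ₁ / sec²φ₂ = cos²φ₂ / cos²φ₁.
cos²φ₂ / cos²φ₁ = 2.76  ⇒  cos φ₁ = cos 8.2° / √2.76 = 0.9898/1.661 = 0.5958.
φ₁ = arccos(0.5958) ≈ 53.4°.

53.4°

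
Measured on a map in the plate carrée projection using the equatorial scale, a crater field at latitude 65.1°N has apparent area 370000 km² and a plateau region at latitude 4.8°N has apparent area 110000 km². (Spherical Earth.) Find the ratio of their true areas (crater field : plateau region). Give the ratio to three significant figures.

On the plate carrée, areal scale = h·k = 1 × sec φ, so true area = apparent × cos φ.
True area of crater field: 370000 × cos(65.1°) = 370000 × 0.4210 = 155800 km².
True area of plateau region: 110000 × cos(4.8°) = 110000 × 0.9965 = 109600 km².
Ratio = 155800 / 109600 ≈ 1.42.

1.42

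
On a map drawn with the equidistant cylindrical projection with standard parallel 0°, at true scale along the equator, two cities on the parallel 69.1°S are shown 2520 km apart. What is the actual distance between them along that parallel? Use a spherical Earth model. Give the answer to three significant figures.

Plate carrée maps x = Rλ, y = Rφ. The meridian scale is h = 1 and the parallel scale is k = 1/cos φ = sec φ.
Along the parallel at 69.1°, map distances are exaggerated by k = sec 69.1° = 2.803.
True distance = 2520 / 2.803 = 2520 × cos 69.1° ≈ 899 km.

899 km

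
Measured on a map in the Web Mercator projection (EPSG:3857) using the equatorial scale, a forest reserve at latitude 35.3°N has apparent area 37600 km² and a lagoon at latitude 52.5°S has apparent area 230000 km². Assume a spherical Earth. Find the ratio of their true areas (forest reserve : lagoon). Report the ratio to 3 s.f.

On Mercator the areal scale is sec²φ, so true area = apparent × cos²φ.
True area of forest reserve: 37600 × cos²(35.3°) = 37600 × 0.6661 = 25040 km².
True area of lagoon: 230000 × cos²(52.5°) = 230000 × 0.3706 = 85240 km².
Ratio = 25040 / 85240 ≈ 0.294.

0.294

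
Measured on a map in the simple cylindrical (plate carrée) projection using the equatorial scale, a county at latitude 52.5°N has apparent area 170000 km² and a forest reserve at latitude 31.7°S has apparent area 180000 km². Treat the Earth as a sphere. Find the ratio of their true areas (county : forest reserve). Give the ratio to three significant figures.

Plate carrée has h = 1 and k = sec φ, giving areal scale sec φ; true area = (apparent area) · cos φ.
True area of county: 170000 × cos(52.5°) = 170000 × 0.6088 = 103500 km².
True area of forest reserve: 180000 × cos(31.7°) = 180000 × 0.8508 = 153100 km².
Ratio = 103500 / 153100 ≈ 0.676.

0.676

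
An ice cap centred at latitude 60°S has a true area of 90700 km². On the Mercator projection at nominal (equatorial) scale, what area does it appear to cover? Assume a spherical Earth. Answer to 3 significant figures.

The Mercator projection is conformal; its linear scale factor is the same in every direction and equals sec φ = 1/cos φ.
Areal scale = k² = sec²φ = 1/cos²(60°) = 1/0.5000² = 4.000.
Apparent area = 90700 × 4.000 ≈ 363000 km².

363000 km²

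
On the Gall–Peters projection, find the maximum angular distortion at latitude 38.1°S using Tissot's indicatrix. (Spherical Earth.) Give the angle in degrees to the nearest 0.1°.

Gall–Peters is a cylindrical equal-area projection with standard parallels at ±45°. For cylindrical equal-area with standard parallel φ₀, h = cos φ / cos φ₀ and k = cos φ₀ / cos φ, so h·k = 1.
At 38.1°: h = 1.113, k = 0.8986; principal scales a = 1.113, b = 0.8986.
sin(ω/2) = (a − b)/(a + b) = 0.2143/2.011 = 0.1066, so ω = 2 arcsin(0.1066) ≈ 12.2°.

12.2°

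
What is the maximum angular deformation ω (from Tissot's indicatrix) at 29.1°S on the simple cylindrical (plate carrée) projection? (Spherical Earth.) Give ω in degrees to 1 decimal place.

7.7°

For the equirectangular projection with φ₀ = 0 (plate carrée), h = 1 along meridians and k = sec φ along parallels.
At 29.1°: h = 1.000, k = 1.144; principal scales a = 1.144, b = 1.000.
sin(ω/2) = (a − b)/(a + b) = 0.1445/2.144 = 0.06737, so ω = 2 arcsin(0.06737) ≈ 7.7°.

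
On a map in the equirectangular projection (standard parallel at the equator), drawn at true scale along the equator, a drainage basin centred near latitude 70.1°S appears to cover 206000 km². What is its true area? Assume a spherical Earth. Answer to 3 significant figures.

70100 km²

For the equirectangular projection with φ₀ = 0 (plate carrée), h = 1 along meridians and k = sec φ along parallels.
Areal scale = h·k = 1 × sec φ; at 70.1°, h = 1.000, k = 2.938, so h·k = 2.938.
True area = apparent / (areal scale) = 206000 / 2.938 ≈ 70100 km².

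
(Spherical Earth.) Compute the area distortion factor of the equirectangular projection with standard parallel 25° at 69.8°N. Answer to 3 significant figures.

2.62

With standard parallel φ₀ = 25°, the equirectangular projection gives x = Rλ cos φ₀, y = Rφ, so h = 1 and k = cos 25° / cos φ.
Areal scale = h·k = 1 × cos φ₀ / cos φ; at 69.8°, h = 1.000, k = 2.625, so h·k = 2.625.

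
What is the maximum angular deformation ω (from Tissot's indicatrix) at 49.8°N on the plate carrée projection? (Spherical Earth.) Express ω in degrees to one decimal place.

24.9°

In the plate carrée (x = Rλ, y = Rφ), meridians are true-scale (h = 1) and parallels are stretched by k = sec φ.
At 49.8°: h = 1.000, k = 1.549; principal scales a = 1.549, b = 1.000.
sin(ω/2) = (a − b)/(a + b) = 0.5493/2.549 = 0.2155, so ω = 2 arcsin(0.2155) ≈ 24.9°.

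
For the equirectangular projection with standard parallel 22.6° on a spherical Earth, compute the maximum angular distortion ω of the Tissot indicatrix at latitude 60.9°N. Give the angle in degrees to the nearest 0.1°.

The equidistant cylindrical projection with φ₀ = 22.6° has h = 1 (meridians true) and k = cos φ₀ / cos φ along parallels.
At 60.9°: h = 1.000, k = 1.898; principal scales a = 1.898, b = 1.000.
sin(ω/2) = (a − b)/(a + b) = 0.8983/2.898 = 0.3099, so ω = 2 arcsin(0.3099) ≈ 36.1°.

36.1°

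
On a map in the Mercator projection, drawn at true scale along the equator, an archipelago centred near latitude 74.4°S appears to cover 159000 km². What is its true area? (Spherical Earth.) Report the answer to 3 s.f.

For Mercator, h = k = sec φ (a conformal cylindrical projection has a single point scale, 1/cos φ).
Areal scale = k² = sec²φ = 1/cos²(74.4°) = 1/0.2689² = 13.83.
True area = apparent / (areal scale) = 159000 / 13.83 ≈ 11500 km².

11500 km²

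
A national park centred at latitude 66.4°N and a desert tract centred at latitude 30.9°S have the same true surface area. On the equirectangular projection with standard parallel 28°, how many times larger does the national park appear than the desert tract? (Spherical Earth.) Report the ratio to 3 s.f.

2.14

The equidistant cylindrical projection with φ₀ = 28° has h = 1 (meridians true) and k = cos φ₀ / cos φ along parallels.
Areal scale at 66.4°: h·k = 1.000 × 2.205 = 2.205.
Areal scale at 30.9°: h·k = 1.000 × 1.029 = 1.029.
Ratio = 2.205/1.029 ≈ 2.14.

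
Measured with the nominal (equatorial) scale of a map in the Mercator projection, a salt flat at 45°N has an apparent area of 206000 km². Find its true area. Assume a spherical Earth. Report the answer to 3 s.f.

The Mercator projection is conformal; its linear scale factor is the same in every direction and equals sec φ = 1/cos φ.
Areal scale = k² = sec²φ = 1/cos²(45°) = 1/0.7071² = 2.000.
True area = apparent / (areal scale) = 206000 / 2.000 ≈ 103000 km².

103000 km²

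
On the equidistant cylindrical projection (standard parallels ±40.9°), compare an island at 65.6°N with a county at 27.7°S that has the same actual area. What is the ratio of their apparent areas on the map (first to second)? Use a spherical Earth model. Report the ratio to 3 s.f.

2.14

The equidistant cylindrical projection with φ₀ = 40.9° has h = 1 (meridians true) and k = cos φ₀ / cos φ along parallels.
Areal scale at 65.6°: h·k = 1.000 × 1.830 = 1.830.
Areal scale at 27.7°: h·k = 1.000 × 0.8537 = 0.8537.
Ratio = 1.830/0.8537 ≈ 2.14.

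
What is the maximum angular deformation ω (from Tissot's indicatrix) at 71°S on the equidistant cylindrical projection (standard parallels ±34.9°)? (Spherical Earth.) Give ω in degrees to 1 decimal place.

51.1°

The equidistant cylindrical projection with φ₀ = 34.9° has h = 1 (meridians true) and k = cos φ₀ / cos φ along parallels.
At 71°: h = 1.000, k = 2.519; principal scales a = 2.519, b = 1.000.
sin(ω/2) = (a − b)/(a + b) = 1.519/3.519 = 0.4317, so ω = 2 arcsin(0.4317) ≈ 51.1°.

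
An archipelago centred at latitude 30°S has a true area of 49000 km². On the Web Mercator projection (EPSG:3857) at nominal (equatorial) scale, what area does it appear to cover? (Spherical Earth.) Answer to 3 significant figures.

For Mercator, h = k = sec φ (a conformal cylindrical projection has a single point scale, 1/cos φ).
Areal scale = k² = sec²φ = 1/cos²(30°) = 1/0.8660² = 1.333.
Apparent area = 49000 × 1.333 ≈ 65300 km².

65300 km²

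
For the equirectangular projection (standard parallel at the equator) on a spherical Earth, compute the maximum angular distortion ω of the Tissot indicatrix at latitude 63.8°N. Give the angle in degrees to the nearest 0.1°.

Plate carrée maps x = Rλ, y = Rφ. The meridian scale is h = 1 and the parallel scale is k = 1/cos φ = sec φ.
At 63.8°: h = 1.000, k = 2.265; principal scales a = 2.265, b = 1.000.
sin(ω/2) = (a − b)/(a + b) = 1.265/3.265 = 0.3874, so ω = 2 arcsin(0.3874) ≈ 45.6°.

45.6°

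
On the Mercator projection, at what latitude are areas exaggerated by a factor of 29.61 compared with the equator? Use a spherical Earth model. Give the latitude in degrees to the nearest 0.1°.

79.4°

Mercator areal scale is sec²φ.
sec²φ = 29.61  ⇒  cos²φ = 0.03377  ⇒  cos φ = 0.1838.
φ = arccos(0.1838) ≈ 79.4°.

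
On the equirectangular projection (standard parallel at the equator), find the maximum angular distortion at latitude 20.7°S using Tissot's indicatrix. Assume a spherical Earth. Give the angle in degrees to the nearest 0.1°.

In the plate carrée (x = Rλ, y = Rφ), meridians are true-scale (h = 1) and parallels are stretched by k = sec φ.
At 20.7°: h = 1.000, k = 1.069; principal scales a = 1.069, b = 1.000.
sin(ω/2) = (a − b)/(a + b) = 0.06901/2.069 = 0.03335, so ω = 2 arcsin(0.03335) ≈ 3.8°.

3.8°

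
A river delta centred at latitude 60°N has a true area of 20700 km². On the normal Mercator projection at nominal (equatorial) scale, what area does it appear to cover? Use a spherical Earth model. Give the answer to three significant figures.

82800 km²

For Mercator, h = k = sec φ (a conformal cylindrical projection has a single point scale, 1/cos φ).
Areal scale = k² = sec²φ = 1/cos²(60°) = 1/0.5000² = 4.000.
Apparent area = 20700 × 4.000 ≈ 82800 km².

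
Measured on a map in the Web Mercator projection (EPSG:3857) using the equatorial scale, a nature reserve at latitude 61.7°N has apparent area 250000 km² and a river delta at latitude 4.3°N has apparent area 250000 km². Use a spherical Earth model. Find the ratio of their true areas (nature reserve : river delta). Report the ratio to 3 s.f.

0.226

Since Mercator area scale is 1/cos²φ, the true area equals the apparent area multiplied by cos²φ.
True area of nature reserve: 250000 × cos²(61.7°) = 250000 × 0.2248 = 56190 km².
True area of river delta: 250000 × cos²(4.3°) = 250000 × 0.9944 = 248600 km².
Ratio = 56190 / 248600 ≈ 0.226.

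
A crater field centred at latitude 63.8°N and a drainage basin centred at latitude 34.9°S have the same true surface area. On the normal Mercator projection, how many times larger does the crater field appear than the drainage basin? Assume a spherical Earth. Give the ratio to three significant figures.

On Mercator, area is exaggerated by sec²φ = 1/cos²φ.
At 63.8°: sec²(63.8°) = 1/0.4415² = 5.130.
At 34.9°: sec²(34.9°) = 1/0.8202² = 1.487.
Ratio = 5.130/1.487 = cos²(34.9°)/cos²(63.8°) ≈ 3.45.

3.45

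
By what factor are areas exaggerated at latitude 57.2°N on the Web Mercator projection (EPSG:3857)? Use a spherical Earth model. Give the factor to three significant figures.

Mercator is conformal, so the point scale is isotropic: h = k = sec φ = 1/cos φ.
Areal scale = k² = sec²φ = 1/cos²(57.2°) = 1/0.5417² = 3.408.

3.41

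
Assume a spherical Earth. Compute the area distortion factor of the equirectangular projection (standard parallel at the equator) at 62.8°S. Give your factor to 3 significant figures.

2.19

In the plate carrée (x = Rλ, y = Rφ), meridians are true-scale (h = 1) and parallels are stretched by k = sec φ.
Areal scale = h·k = 1 × sec φ; at 62.8°, h = 1.000, k = 2.188, so h·k = 2.188.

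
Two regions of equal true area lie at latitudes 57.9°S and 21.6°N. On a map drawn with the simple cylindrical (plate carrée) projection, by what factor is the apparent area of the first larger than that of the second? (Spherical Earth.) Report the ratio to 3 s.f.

1.75

In the plate carrée (x = Rλ, y = Rφ), meridians are true-scale (h = 1) and parallels are stretched by k = sec φ.
Areal scale at 57.9°: h·k = 1.000 × 1.882 = 1.882.
Areal scale at 21.6°: h·k = 1.000 × 1.076 = 1.076.
Ratio = 1.882/1.076 ≈ 1.75.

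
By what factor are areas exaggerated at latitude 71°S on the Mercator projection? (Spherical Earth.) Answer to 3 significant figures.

The Mercator projection is conformal; its linear scale factor is the same in every direction and equals sec φ = 1/cos φ.
Areal scale = k² = sec²φ = 1/cos²(71°) = 1/0.3256² = 9.434.

9.43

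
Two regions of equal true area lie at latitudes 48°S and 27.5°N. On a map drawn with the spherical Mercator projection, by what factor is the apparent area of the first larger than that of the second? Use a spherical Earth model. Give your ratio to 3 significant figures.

On Mercator, area is exaggerated by sec²φ = 1/cos²φ.
At 48°: sec²(48°) = 1/0.6691² = 2.233.
At 27.5°: sec²(27.5°) = 1/0.8870² = 1.271.
Ratio = 2.233/1.271 = cos²(27.5°)/cos²(48°) ≈ 1.76.

1.76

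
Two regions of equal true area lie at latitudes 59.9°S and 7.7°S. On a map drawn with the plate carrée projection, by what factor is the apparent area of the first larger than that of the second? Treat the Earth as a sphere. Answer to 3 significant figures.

In the plate carrée (x = Rλ, y = Rφ), meridians are true-scale (h = 1) and parallels are stretched by k = sec φ.
Areal scale at 59.9°: h·k = 1.000 × 1.994 = 1.994.
Areal scale at 7.7°: h·k = 1.000 × 1.009 = 1.009.
Ratio = 1.994/1.009 ≈ 1.98.

1.98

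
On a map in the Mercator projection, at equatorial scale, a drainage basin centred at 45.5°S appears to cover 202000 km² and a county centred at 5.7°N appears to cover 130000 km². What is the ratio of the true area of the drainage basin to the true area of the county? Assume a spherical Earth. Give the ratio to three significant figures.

Mercator's areal exaggeration is sec²φ; hence true area = (apparent area) · cos²φ.
True area of drainage basin: 202000 × cos²(45.5°) = 202000 × 0.4913 = 99240 km².
True area of county: 130000 × cos²(5.7°) = 130000 × 0.9901 = 128700 km².
Ratio = 99240 / 128700 ≈ 0.771.

0.771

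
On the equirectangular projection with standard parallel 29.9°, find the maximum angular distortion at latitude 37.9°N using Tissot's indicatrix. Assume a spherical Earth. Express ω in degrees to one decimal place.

With standard parallel φ₀ = 29.9°, the equirectangular projection gives x = Rλ cos φ₀, y = Rφ, so h = 1 and k = cos 29.9° / cos φ.
At 37.9°: h = 1.000, k = 1.099; principal scales a = 1.099, b = 1.000.
sin(ω/2) = (a − b)/(a + b) = 0.09861/2.099 = 0.04699, so ω = 2 arcsin(0.04699) ≈ 5.4°.

5.4°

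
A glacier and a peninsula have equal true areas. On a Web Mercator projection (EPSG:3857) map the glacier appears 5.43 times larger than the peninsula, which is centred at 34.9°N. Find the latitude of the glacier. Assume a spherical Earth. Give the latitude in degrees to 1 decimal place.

For equal true areas on Mercator, apparent areas scale as sec²φ, so the ratio is cos²φ₂ / cos²φ₁.
cos²φ₂ / cos²φ₁ = 5.43  ⇒  cos φ₁ = cos 34.9° / √5.43 = 0.8202/2.330 = 0.3520.
φ₁ = arccos(0.3520) ≈ 69.4°.

69.4°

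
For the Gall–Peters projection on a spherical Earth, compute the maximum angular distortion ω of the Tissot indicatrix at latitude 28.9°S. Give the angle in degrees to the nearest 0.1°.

24.3°

The Gall–Peters projection is cylindrical equal-area with φ₀ = 45°. A cylindrical equal-area projection with standard parallel φ₀ has meridian scale h = cos φ / cos φ₀ and parallel scale k = cos φ₀ / cos φ (so areas are preserved, h·k = 1).
At 28.9°: h = 1.238, k = 0.8077; principal scales a = 1.238, b = 0.8077.
sin(ω/2) = (a − b)/(a + b) = 0.4304/2.046 = 0.2104, so ω = 2 arcsin(0.2104) ≈ 24.3°.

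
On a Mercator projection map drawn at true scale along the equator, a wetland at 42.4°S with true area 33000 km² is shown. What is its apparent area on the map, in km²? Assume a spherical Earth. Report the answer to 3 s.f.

60500 km²

The Mercator projection is conformal; its linear scale factor is the same in every direction and equals sec φ = 1/cos φ.
Areal scale = k² = sec²φ = 1/cos²(42.4°) = 1/0.7385² = 1.834.
Apparent area = 33000 × 1.834 ≈ 60500 km².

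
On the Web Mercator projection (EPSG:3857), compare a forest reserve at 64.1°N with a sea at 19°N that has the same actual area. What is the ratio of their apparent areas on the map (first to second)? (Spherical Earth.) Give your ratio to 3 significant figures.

4.69

Mercator areal scale is sec²φ.
At 64.1°: sec²(64.1°) = 1/0.4368² = 5.241.
At 19°: sec²(19°) = 1/0.9455² = 1.119.
Ratio = 5.241/1.119 = cos²(19°)/cos²(64.1°) ≈ 4.69.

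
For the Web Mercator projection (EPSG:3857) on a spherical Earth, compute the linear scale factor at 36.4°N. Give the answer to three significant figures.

The Mercator projection is conformal; its linear scale factor is the same in every direction and equals sec φ = 1/cos φ.
k = 1/cos 36.4° = 1/0.8049 = 1.242.

1.24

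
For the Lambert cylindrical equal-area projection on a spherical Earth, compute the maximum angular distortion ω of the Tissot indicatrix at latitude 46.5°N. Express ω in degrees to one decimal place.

The Lambert cylindrical equal-area projection is the cylindrical equal-area projection with its standard parallel at the equator (φ₀ = 0). A cylindrical equal-area projection with standard parallel φ₀ has meridian scale h = cos φ / cos φ₀ and parallel scale k = cos φ₀ / cos φ (so areas are preserved, h·k = 1).
At 46.5°: h = 0.6884, k = 1.453; principal scales a = 1.453, b = 0.6884.
sin(ω/2) = (a − b)/(a + b) = 0.7644/2.141 = 0.3570, so ω = 2 arcsin(0.3570) ≈ 41.8°.

41.8°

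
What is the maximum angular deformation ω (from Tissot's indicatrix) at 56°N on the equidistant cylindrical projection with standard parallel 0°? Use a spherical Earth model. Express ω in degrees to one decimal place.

32.8°

For the equirectangular projection with φ₀ = 0 (plate carrée), h = 1 along meridians and k = sec φ along parallels.
At 56°: h = 1.000, k = 1.788; principal scales a = 1.788, b = 1.000.
sin(ω/2) = (a − b)/(a + b) = 0.7883/2.788 = 0.2827, so ω = 2 arcsin(0.2827) ≈ 32.8°.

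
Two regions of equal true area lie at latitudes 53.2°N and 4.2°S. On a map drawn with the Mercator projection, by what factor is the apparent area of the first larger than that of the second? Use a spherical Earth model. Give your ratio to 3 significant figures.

Mercator is conformal with k = sec φ, so areal scale = k² = sec²φ.
At 53.2°: sec²(53.2°) = 1/0.5990² = 2.787.
At 4.2°: sec²(4.2°) = 1/0.9973² = 1.005.
Ratio = 2.787/1.005 = cos²(4.2°)/cos²(53.2°) ≈ 2.77.

2.77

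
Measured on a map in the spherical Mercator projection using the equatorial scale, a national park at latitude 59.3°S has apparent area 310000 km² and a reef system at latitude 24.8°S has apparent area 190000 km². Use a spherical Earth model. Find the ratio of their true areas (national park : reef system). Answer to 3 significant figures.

Since Mercator area scale is 1/cos²φ, the true area equals the apparent area multiplied by cos²φ.
True area of national park: 310000 × cos²(59.3°) = 310000 × 0.2607 = 80800 km².
True area of reef system: 190000 × cos²(24.8°) = 190000 × 0.8241 = 156600 km².
Ratio = 80800 / 156600 ≈ 0.516.

0.516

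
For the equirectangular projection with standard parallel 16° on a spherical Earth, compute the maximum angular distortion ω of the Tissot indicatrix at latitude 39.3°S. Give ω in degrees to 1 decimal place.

12.4°

With standard parallel φ₀ = 16°, the equirectangular projection gives x = Rλ cos φ₀, y = Rφ, so h = 1 and k = cos 16° / cos φ.
At 39.3°: h = 1.000, k = 1.242; principal scales a = 1.242, b = 1.000.
sin(ω/2) = (a − b)/(a + b) = 0.2422/2.242 = 0.1080, so ω = 2 arcsin(0.1080) ≈ 12.4°.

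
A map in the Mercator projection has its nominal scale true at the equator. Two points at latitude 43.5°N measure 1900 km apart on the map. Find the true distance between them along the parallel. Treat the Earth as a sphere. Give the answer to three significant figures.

The Mercator projection is conformal; its linear scale factor is the same in every direction and equals sec φ = 1/cos φ.
Along the parallel at 43.5°, map distances are exaggerated by k = sec 43.5° = 1.379.
True distance = 1900 / 1.379 = 1900 × cos 43.5° ≈ 1380 km.

1380 km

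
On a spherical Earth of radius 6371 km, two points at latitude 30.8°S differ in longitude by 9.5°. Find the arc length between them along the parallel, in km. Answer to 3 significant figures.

907 km

Arc length along a parallel = R cos φ · Δλ (with Δλ in radians).
= 6371 × cos 30.8° × (9.5° × π/180) = 6371 × 0.8590 × 0.1658 ≈ 907 km.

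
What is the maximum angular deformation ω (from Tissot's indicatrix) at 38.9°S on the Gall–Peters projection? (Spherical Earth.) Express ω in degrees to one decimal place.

11.0°

Gall–Peters is a cylindrical equal-area projection with standard parallels at ±45°. Cylindrical equal-area (φ₀ = 45°): h = cos φ / cos 45° along meridians, k = cos 45° / cos φ along parallels; h·k = 1.
At 38.9°: h = 1.101, k = 0.9086; principal scales a = 1.101, b = 0.9086.
sin(ω/2) = (a − b)/(a + b) = 0.1920/2.009 = 0.09556, so ω = 2 arcsin(0.09556) ≈ 11.0°.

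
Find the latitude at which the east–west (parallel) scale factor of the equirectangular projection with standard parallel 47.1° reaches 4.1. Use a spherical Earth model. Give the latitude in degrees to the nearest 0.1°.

With standard parallel φ₀ = 47.1°, the equirectangular projection gives x = Rλ cos φ₀, y = Rφ, so h = 1 and k = cos 47.1° / cos φ.
k = cos φ₀ / cos φ = 4.1  ⇒  cos φ = cos 47.1° / 4.1 = 0.1660.
φ = arccos(0.1660) ≈ 80.4°.

80.4°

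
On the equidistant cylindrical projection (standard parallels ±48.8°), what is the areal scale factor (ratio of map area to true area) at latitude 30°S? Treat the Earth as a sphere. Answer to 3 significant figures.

0.761

In the equirectangular projection with standard parallel φ₀ = 48.8° (x = Rλ cos φ₀, y = Rφ), meridians are true-scale (h = 1) and the parallel scale is k = cos φ₀ / cos φ.
Areal scale = h·k = 1 × cos φ₀ / cos φ; at 30°, h = 1.000, k = 0.7606, so h·k = 0.7606.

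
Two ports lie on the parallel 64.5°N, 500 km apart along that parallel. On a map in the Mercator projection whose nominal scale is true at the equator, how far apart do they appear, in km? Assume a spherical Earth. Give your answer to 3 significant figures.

Mercator is conformal, so the point scale is isotropic: h = k = sec φ = 1/cos φ.
Along the parallel, k = sec 64.5° = 1/0.4305 = 2.323.
Map distance = 500 × 2.323 ≈ 1160 km.

1160 km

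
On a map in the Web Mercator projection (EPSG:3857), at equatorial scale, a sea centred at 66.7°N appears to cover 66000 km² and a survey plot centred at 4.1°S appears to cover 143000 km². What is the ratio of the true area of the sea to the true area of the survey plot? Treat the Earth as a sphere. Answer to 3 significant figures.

Since Mercator area scale is 1/cos²φ, the true area equals the apparent area multiplied by cos²φ.
True area of sea: 66000 × cos²(66.7°) = 66000 × 0.1565 = 10330 km².
True area of survey plot: 143000 × cos²(4.1°) = 143000 × 0.9949 = 142300 km².
Ratio = 10330 / 142300 ≈ 0.0726.

0.0726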